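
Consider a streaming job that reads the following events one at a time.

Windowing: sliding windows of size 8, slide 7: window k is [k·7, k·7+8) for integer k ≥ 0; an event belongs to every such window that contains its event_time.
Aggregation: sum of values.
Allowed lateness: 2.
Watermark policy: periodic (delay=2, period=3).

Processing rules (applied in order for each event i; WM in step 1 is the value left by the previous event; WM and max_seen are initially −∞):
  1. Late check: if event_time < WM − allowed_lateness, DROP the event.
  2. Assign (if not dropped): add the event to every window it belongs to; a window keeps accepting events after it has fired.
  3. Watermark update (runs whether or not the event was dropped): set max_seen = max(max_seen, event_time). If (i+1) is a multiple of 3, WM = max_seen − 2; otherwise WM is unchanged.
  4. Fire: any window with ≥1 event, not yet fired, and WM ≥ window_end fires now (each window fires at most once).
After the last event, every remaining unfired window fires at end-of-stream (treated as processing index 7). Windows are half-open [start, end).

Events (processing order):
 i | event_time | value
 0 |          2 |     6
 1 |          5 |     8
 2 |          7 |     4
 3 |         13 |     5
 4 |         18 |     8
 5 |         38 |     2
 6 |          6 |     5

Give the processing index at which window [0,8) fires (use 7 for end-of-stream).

5

i=0 t=2 v=6: → [0,8); WM=−∞
i=1 t=5 v=8: → [0,8); WM=−∞
i=2 t=7 v=4: → [7,15),[0,8); WM=5
i=3 t=13 v=5: → [7,15); WM=5
i=4 t=18 v=8: → [14,22); WM=5
i=5 t=38 v=2: → [35,43); WM=36; [0,8) fires=18 [7,15) fires=9 [14,22) fires=8
i=6 t=6 v=5: DROP (t<36-2); WM=36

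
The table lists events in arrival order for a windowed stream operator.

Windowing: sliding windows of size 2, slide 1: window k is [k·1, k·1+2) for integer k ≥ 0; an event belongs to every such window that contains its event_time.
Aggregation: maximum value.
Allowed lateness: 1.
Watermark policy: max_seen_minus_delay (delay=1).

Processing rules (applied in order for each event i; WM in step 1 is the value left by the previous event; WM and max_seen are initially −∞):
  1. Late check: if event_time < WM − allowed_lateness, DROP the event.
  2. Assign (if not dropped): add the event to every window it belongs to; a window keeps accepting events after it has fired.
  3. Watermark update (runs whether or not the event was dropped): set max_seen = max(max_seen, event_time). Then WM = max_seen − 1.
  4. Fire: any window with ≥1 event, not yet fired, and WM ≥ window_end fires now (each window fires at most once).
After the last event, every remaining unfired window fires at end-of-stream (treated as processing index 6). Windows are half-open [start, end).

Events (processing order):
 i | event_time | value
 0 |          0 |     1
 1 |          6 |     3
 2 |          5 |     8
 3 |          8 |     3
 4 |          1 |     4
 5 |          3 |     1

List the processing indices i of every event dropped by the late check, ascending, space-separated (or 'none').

4 5

i=0 t=0 v=1: → [0,2); WM=-1
i=1 t=6 v=3: → [6,8),[5,7); WM=5; [0,2) fires=1
i=2 t=5 v=8: → [5,7),[4,6); WM=5
i=3 t=8 v=3: → [8,10),[7,9); WM=7; [4,6) fires=8 [5,7) fires=8
i=4 t=1 v=4: DROP (t<7-1); WM=7
i=5 t=3 v=1: DROP (t<7-1); WM=7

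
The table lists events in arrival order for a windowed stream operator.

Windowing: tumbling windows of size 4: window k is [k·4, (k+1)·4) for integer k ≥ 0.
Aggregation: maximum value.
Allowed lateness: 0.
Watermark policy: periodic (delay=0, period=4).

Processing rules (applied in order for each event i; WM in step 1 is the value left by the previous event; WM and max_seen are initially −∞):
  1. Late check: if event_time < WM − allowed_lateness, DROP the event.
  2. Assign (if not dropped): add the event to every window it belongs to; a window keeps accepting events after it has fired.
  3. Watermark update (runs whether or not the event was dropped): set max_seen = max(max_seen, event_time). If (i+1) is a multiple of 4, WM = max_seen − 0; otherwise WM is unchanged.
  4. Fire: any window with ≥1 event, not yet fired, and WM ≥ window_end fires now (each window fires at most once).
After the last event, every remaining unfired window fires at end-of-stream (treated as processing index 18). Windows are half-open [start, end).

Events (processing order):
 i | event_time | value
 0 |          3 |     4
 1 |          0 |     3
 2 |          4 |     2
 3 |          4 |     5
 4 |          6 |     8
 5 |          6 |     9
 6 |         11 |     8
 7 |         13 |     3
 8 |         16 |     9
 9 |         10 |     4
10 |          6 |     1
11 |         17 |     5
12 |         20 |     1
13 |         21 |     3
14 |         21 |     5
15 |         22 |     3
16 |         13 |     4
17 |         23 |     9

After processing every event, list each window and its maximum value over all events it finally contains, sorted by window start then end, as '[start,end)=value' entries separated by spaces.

[0,4)=4 [4,8)=9 [8,12)=8 [12,16)=3 [16,20)=9 [20,24)=9

i=0 t=3 v=4: → [0,4); WM=−∞
i=1 t=0 v=3: → [0,4); WM=−∞
i=2 t=4 v=2: → [4,8); WM=−∞
i=3 t=4 v=5: → [4,8); WM=4; [0,4) fires=4
i=4 t=6 v=8: → [4,8); WM=4
i=5 t=6 v=9: → [4,8); WM=4
i=6 t=11 v=8: → [8,12); WM=4
i=7 t=13 v=3: → [12,16); WM=13; [4,8) fires=9 [8,12) fires=8
i=8 t=16 v=9: → [16,20); WM=13
i=9 t=10 v=4: DROP (t<13-0); WM=13
i=10 t=6 v=1: DROP (t<13-0); WM=13
i=11 t=17 v=5: → [16,20); WM=17; [12,16) fires=3
i=12 t=20 v=1: → [20,24); WM=17
i=13 t=21 v=3: → [20,24); WM=17
i=14 t=21 v=5: → [20,24); WM=17
i=15 t=22 v=3: → [20,24); WM=22; [16,20) fires=9
i=16 t=13 v=4: DROP (t<22-0); WM=22
i=17 t=23 v=9: → [20,24); WM=22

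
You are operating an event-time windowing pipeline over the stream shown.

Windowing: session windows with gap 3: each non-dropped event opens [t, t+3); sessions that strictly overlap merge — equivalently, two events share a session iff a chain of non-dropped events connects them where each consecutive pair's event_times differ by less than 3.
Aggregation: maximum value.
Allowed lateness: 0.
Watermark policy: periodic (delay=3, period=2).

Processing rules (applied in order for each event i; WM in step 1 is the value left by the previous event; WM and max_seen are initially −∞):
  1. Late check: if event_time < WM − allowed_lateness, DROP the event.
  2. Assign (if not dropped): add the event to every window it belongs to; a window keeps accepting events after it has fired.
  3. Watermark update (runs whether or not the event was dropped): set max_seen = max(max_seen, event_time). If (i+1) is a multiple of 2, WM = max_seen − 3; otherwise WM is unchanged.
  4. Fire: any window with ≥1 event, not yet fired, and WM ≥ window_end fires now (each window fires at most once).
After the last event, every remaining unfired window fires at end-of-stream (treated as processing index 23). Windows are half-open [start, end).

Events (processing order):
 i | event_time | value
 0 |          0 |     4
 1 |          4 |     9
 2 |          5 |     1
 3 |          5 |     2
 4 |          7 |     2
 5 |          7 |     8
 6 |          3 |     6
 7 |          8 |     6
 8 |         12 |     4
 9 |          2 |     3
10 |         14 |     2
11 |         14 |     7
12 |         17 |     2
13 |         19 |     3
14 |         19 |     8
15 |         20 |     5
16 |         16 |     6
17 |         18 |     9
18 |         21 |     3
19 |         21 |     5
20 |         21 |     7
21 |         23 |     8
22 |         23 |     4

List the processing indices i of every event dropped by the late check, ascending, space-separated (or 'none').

i=0 t=0 v=4: → [0,3); WM=−∞
i=1 t=4 v=9: → [4,7); WM=1
i=2 t=5 v=1: → [4,8); WM=1
i=3 t=5 v=2: → [4,8); WM=2
i=4 t=7 v=2: → [4,10); WM=2
i=5 t=7 v=8: → [4,10); WM=4
i=6 t=3 v=6: DROP (t<4-0); WM=4
i=7 t=8 v=6: → [4,11); WM=5
i=8 t=12 v=4: → [12,15); WM=5
i=9 t=2 v=3: DROP (t<5-0); WM=9
i=10 t=14 v=2: → [12,17); WM=9
i=11 t=14 v=7: → [12,17); WM=11
i=12 t=17 v=2: → [17,20); WM=11
i=13 t=19 v=3: → [17,22); WM=16
i=14 t=19 v=8: → [17,22); WM=16
i=15 t=20 v=5: → [17,23); WM=17
i=16 t=16 v=6: DROP (t<17-0); WM=17
i=17 t=18 v=9: → [17,23); WM=17
i=18 t=21 v=3: → [17,24); WM=17
i=19 t=21 v=5: → [17,24); WM=18
i=20 t=21 v=7: → [17,24); WM=18
i=21 t=23 v=8: → [17,26); WM=20
i=22 t=23 v=4: → [17,26); WM=20

6 9 16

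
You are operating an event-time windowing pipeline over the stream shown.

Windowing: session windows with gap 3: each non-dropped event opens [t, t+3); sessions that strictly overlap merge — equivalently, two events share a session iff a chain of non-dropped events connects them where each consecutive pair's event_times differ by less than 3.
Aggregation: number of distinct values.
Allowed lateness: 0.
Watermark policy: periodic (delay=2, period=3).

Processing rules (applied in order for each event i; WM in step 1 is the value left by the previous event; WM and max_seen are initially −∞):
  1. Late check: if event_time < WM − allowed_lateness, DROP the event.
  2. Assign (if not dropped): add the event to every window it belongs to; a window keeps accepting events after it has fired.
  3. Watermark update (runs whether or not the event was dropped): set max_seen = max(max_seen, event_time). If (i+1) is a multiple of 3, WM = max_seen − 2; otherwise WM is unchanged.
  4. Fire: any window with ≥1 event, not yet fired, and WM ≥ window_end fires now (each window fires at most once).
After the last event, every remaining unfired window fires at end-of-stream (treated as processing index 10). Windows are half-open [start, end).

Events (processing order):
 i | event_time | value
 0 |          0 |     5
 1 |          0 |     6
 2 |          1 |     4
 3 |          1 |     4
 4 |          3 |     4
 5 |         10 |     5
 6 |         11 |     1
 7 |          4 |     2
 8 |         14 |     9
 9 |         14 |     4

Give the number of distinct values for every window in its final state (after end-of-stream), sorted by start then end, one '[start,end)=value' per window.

[0,6)=3 [10,14)=2 [14,17)=2

i=0 t=0 v=5: → [0,3); WM=−∞
i=1 t=0 v=6: → [0,3); WM=−∞
i=2 t=1 v=4: → [0,4); WM=-1
i=3 t=1 v=4: → [0,4); WM=-1
i=4 t=3 v=4: → [0,6); WM=-1
i=5 t=10 v=5: → [10,13); WM=8
i=6 t=11 v=1: → [10,14); WM=8
i=7 t=4 v=2: DROP (t<8-0); WM=8
i=8 t=14 v=9: → [14,17); WM=12
i=9 t=14 v=4: → [14,17); WM=12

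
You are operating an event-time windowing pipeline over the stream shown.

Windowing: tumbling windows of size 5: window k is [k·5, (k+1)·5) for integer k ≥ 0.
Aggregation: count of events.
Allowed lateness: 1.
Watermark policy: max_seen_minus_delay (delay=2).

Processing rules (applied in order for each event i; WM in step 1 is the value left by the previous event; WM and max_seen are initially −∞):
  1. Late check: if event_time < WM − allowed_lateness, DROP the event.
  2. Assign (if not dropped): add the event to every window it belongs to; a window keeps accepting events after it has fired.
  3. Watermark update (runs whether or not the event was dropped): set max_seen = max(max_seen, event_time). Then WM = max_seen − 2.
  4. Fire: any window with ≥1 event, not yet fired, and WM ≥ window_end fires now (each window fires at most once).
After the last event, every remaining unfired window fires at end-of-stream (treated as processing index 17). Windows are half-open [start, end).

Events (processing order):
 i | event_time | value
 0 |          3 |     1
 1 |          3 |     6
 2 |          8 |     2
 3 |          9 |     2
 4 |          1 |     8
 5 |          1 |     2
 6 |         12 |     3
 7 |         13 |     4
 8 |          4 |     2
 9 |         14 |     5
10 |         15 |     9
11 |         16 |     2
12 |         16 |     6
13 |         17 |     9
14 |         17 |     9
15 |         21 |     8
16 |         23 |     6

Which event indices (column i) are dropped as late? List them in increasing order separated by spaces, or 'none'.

i=0 t=3 v=1: → [0,5); WM=1
i=1 t=3 v=6: → [0,5); WM=1
i=2 t=8 v=2: → [5,10); WM=6; [0,5) fires=2
i=3 t=9 v=2: → [5,10); WM=7
i=4 t=1 v=8: DROP (t<7-1); WM=7
i=5 t=1 v=2: DROP (t<7-1); WM=7
i=6 t=12 v=3: → [10,15); WM=10; [5,10) fires=2
i=7 t=13 v=4: → [10,15); WM=11
i=8 t=4 v=2: DROP (t<11-1); WM=11
i=9 t=14 v=5: → [10,15); WM=12
i=10 t=15 v=9: → [15,20); WM=13
i=11 t=16 v=2: → [15,20); WM=14
i=12 t=16 v=6: → [15,20); WM=14
i=13 t=17 v=9: → [15,20); WM=15; [10,15) fires=3
i=14 t=17 v=9: → [15,20); WM=15
i=15 t=21 v=8: → [20,25); WM=19
i=16 t=23 v=6: → [20,25); WM=21; [15,20) fires=5

4 5 8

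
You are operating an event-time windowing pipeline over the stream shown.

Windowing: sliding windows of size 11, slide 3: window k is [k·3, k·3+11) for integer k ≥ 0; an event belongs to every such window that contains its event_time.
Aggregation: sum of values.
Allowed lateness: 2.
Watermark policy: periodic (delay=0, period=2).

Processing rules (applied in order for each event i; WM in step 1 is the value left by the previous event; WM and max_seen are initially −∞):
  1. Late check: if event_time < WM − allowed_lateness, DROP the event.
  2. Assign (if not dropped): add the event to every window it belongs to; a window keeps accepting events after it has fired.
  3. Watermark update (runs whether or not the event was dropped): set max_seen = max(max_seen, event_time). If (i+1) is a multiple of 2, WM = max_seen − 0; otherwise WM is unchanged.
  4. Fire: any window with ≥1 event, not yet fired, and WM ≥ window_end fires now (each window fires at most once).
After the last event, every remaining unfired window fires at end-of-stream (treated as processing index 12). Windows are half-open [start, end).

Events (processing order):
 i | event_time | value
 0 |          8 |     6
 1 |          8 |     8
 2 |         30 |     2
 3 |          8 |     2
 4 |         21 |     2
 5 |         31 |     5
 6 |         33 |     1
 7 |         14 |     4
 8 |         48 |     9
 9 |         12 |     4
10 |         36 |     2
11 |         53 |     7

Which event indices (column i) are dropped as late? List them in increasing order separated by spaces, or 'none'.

i=0 t=8 v=6: → [6,17),[3,14),[0,11); WM=−∞
i=1 t=8 v=8: → [6,17),[3,14),[0,11); WM=8
i=2 t=30 v=2: → [30,41),[27,38),[24,35),[21,32); WM=8
i=3 t=8 v=2: → [6,17),[3,14),[0,11); WM=30; [0,11) fires=16 [3,14) fires=16 [6,17) fires=16
i=4 t=21 v=2: DROP (t<30-2); WM=30
i=5 t=31 v=5: → [30,41),[27,38),[24,35),[21,32); WM=31
i=6 t=33 v=1: → [33,44),[30,41),[27,38),[24,35); WM=31
i=7 t=14 v=4: DROP (t<31-2); WM=33; [21,32) fires=7
i=8 t=48 v=9: → [48,59),[45,56),[42,53),[39,50); WM=33
i=9 t=12 v=4: DROP (t<33-2); WM=48; [24,35) fires=8 [27,38) fires=8 [30,41) fires=8 [33,44) fires=1
i=10 t=36 v=2: DROP (t<48-2); WM=48
i=11 t=53 v=7: → [51,62),[48,59),[45,56); WM=53; [39,50) fires=9 [42,53) fires=9

4 7 9 10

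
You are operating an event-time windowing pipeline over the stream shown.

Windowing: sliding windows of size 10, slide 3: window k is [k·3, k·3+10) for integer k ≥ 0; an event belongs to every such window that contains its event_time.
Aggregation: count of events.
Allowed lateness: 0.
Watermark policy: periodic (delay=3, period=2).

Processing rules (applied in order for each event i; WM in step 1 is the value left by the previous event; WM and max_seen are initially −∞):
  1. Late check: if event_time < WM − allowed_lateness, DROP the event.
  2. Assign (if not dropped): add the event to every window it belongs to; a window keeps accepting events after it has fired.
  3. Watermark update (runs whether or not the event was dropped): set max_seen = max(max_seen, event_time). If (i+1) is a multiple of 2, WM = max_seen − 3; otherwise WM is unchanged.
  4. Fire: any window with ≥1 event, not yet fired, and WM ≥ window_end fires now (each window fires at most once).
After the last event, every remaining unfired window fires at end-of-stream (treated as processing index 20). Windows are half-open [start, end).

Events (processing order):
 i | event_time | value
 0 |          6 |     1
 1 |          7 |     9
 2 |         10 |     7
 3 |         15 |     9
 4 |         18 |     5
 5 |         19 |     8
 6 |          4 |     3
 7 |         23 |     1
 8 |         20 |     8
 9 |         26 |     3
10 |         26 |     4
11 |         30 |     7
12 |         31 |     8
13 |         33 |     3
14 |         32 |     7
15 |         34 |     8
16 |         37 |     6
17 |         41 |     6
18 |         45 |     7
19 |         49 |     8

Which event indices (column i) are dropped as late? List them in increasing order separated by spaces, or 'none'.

i=0 t=6 v=1: → [6,16),[3,13),[0,10); WM=−∞
i=1 t=7 v=9: → [6,16),[3,13),[0,10); WM=4
i=2 t=10 v=7: → [9,19),[6,16),[3,13); WM=4
i=3 t=15 v=9: → [15,25),[12,22),[9,19),[6,16); WM=12; [0,10) fires=2
i=4 t=18 v=5: → [18,28),[15,25),[12,22),[9,19); WM=12
i=5 t=19 v=8: → [18,28),[15,25),[12,22); WM=16; [3,13) fires=3 [6,16) fires=4
i=6 t=4 v=3: DROP (t<16-0); WM=16
i=7 t=23 v=1: → [21,31),[18,28),[15,25); WM=20; [9,19) fires=3
i=8 t=20 v=8: → [18,28),[15,25),[12,22); WM=20
i=9 t=26 v=3: → [24,34),[21,31),[18,28); WM=23; [12,22) fires=4
i=10 t=26 v=4: → [24,34),[21,31),[18,28); WM=23
i=11 t=30 v=7: → [30,40),[27,37),[24,34),[21,31); WM=27; [15,25) fires=5
i=12 t=31 v=8: → [30,40),[27,37),[24,34); WM=27
i=13 t=33 v=3: → [33,43),[30,40),[27,37),[24,34); WM=30; [18,28) fires=6
i=14 t=32 v=7: → [30,40),[27,37),[24,34); WM=30
i=15 t=34 v=8: → [33,43),[30,40),[27,37); WM=31; [21,31) fires=4
i=16 t=37 v=6: → [36,46),[33,43),[30,40); WM=31
i=17 t=41 v=6: → [39,49),[36,46),[33,43); WM=38; [24,34) fires=6 [27,37) fires=5
i=18 t=45 v=7: → [45,55),[42,52),[39,49),[36,46); WM=38
i=19 t=49 v=8: → [48,58),[45,55),[42,52); WM=46; [30,40) fires=6 [33,43) fires=4 [36,46) fires=3

6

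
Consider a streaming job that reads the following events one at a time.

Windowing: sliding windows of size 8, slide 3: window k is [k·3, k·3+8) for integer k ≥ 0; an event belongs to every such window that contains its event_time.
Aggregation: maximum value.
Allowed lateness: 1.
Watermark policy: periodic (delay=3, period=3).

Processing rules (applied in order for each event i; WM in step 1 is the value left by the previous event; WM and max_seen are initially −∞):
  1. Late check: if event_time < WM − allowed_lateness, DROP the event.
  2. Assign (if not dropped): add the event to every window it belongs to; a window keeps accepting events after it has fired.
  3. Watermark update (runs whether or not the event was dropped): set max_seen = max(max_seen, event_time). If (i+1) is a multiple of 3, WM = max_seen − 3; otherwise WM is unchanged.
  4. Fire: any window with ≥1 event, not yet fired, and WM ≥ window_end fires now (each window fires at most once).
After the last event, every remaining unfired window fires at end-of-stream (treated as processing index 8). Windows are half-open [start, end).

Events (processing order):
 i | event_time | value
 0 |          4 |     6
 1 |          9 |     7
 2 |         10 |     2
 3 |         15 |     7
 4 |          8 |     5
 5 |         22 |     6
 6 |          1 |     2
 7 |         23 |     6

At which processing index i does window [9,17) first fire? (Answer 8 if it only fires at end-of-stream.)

5

i=0 t=4 v=6: → [3,11),[0,8); WM=−∞
i=1 t=9 v=7: → [9,17),[6,14),[3,11); WM=−∞
i=2 t=10 v=2: → [9,17),[6,14),[3,11); WM=7
i=3 t=15 v=7: → [15,23),[12,20),[9,17); WM=7
i=4 t=8 v=5: → [6,14),[3,11); WM=7
i=5 t=22 v=6: → [21,29),[18,26),[15,23); WM=19; [0,8) fires=6 [3,11) fires=7 [6,14) fires=7 [9,17) fires=7
i=6 t=1 v=2: DROP (t<19-1); WM=19
i=7 t=23 v=6: → [21,29),[18,26); WM=19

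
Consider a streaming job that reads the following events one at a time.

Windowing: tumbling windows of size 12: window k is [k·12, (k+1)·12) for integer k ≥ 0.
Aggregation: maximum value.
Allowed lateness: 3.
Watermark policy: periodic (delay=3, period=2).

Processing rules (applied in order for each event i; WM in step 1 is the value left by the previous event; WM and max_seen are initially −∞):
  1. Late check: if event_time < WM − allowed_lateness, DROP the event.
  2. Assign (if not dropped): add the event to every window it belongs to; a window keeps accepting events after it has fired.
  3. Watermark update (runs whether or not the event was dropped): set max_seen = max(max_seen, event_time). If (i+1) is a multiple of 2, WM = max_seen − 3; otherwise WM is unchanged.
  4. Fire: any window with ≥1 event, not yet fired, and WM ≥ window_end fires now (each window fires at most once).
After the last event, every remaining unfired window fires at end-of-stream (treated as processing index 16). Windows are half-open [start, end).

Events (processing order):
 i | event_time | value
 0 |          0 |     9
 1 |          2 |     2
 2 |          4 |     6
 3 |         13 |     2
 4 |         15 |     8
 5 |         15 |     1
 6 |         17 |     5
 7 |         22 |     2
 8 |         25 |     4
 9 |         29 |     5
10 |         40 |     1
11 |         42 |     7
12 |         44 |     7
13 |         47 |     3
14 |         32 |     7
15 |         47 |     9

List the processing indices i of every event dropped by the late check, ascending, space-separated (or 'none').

14

i=0 t=0 v=9: → [0,12); WM=−∞
i=1 t=2 v=2: → [0,12); WM=-1
i=2 t=4 v=6: → [0,12); WM=-1
i=3 t=13 v=2: → [12,24); WM=10
i=4 t=15 v=8: → [12,24); WM=10
i=5 t=15 v=1: → [12,24); WM=12; [0,12) fires=9
i=6 t=17 v=5: → [12,24); WM=12
i=7 t=22 v=2: → [12,24); WM=19
i=8 t=25 v=4: → [24,36); WM=19
i=9 t=29 v=5: → [24,36); WM=26; [12,24) fires=8
i=10 t=40 v=1: → [36,48); WM=26
i=11 t=42 v=7: → [36,48); WM=39; [24,36) fires=5
i=12 t=44 v=7: → [36,48); WM=39
i=13 t=47 v=3: → [36,48); WM=44
i=14 t=32 v=7: DROP (t<44-3); WM=44
i=15 t=47 v=9: → [36,48); WM=44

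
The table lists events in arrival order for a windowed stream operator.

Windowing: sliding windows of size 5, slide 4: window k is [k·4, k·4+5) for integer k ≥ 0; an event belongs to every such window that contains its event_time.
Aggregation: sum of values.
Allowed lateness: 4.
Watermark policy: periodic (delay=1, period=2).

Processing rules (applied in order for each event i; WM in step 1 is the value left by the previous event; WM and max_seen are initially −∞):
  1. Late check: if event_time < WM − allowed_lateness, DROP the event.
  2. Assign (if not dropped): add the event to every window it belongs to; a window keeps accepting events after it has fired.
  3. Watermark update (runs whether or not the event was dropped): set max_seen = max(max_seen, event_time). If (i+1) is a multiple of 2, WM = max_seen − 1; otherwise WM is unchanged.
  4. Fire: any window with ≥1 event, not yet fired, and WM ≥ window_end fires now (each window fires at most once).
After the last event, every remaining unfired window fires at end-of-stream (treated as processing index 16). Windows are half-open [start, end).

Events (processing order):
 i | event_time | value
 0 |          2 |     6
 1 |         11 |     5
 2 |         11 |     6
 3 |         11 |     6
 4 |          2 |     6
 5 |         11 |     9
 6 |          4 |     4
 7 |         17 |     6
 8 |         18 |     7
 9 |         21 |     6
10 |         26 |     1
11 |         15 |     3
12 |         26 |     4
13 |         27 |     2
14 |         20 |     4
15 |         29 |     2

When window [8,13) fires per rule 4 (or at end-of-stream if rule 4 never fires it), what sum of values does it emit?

26

i=0 t=2 v=6: → [0,5); WM=−∞
i=1 t=11 v=5: → [8,13); WM=10; [0,5) fires=6
i=2 t=11 v=6: → [8,13); WM=10
i=3 t=11 v=6: → [8,13); WM=10
i=4 t=2 v=6: DROP (t<10-4); WM=10
i=5 t=11 v=9: → [8,13); WM=10
i=6 t=4 v=4: DROP (t<10-4); WM=10
i=7 t=17 v=6: → [16,21); WM=16; [8,13) fires=26
i=8 t=18 v=7: → [16,21); WM=16
i=9 t=21 v=6: → [20,25); WM=20
i=10 t=26 v=1: → [24,29); WM=20
i=11 t=15 v=3: DROP (t<20-4); WM=25; [16,21) fires=13 [20,25) fires=6
i=12 t=26 v=4: → [24,29); WM=25
i=13 t=27 v=2: → [24,29); WM=26
i=14 t=20 v=4: DROP (t<26-4); WM=26
i=15 t=29 v=2: → [28,33); WM=28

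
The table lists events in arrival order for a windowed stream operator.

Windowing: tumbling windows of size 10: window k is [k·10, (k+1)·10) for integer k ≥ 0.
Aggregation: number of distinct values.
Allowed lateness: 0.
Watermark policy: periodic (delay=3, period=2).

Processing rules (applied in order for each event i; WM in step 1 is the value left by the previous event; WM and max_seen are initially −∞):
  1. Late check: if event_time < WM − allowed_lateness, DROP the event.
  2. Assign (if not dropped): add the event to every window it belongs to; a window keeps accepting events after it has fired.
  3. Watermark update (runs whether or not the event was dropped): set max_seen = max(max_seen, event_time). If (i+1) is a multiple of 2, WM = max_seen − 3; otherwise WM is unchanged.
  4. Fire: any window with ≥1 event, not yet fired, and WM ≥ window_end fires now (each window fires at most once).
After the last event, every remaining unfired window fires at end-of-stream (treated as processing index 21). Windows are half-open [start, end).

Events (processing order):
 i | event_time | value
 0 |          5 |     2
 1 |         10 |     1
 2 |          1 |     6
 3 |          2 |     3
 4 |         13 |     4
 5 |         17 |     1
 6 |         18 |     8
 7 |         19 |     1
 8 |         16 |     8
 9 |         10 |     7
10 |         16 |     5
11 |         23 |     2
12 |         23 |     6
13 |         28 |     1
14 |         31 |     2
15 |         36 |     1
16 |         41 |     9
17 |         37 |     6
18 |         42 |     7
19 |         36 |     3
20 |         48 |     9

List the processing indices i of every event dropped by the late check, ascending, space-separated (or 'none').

i=0 t=5 v=2: → [0,10); WM=−∞
i=1 t=10 v=1: → [10,20); WM=7
i=2 t=1 v=6: DROP (t<7-0); WM=7
i=3 t=2 v=3: DROP (t<7-0); WM=7
i=4 t=13 v=4: → [10,20); WM=7
i=5 t=17 v=1: → [10,20); WM=14; [0,10) fires=1
i=6 t=18 v=8: → [10,20); WM=14
i=7 t=19 v=1: → [10,20); WM=16
i=8 t=16 v=8: → [10,20); WM=16
i=9 t=10 v=7: DROP (t<16-0); WM=16
i=10 t=16 v=5: → [10,20); WM=16
i=11 t=23 v=2: → [20,30); WM=20; [10,20) fires=4
i=12 t=23 v=6: → [20,30); WM=20
i=13 t=28 v=1: → [20,30); WM=25
i=14 t=31 v=2: → [30,40); WM=25
i=15 t=36 v=1: → [30,40); WM=33; [20,30) fires=3
i=16 t=41 v=9: → [40,50); WM=33
i=17 t=37 v=6: → [30,40); WM=38
i=18 t=42 v=7: → [40,50); WM=38
i=19 t=36 v=3: DROP (t<38-0); WM=39
i=20 t=48 v=9: → [40,50); WM=39

2 3 9 19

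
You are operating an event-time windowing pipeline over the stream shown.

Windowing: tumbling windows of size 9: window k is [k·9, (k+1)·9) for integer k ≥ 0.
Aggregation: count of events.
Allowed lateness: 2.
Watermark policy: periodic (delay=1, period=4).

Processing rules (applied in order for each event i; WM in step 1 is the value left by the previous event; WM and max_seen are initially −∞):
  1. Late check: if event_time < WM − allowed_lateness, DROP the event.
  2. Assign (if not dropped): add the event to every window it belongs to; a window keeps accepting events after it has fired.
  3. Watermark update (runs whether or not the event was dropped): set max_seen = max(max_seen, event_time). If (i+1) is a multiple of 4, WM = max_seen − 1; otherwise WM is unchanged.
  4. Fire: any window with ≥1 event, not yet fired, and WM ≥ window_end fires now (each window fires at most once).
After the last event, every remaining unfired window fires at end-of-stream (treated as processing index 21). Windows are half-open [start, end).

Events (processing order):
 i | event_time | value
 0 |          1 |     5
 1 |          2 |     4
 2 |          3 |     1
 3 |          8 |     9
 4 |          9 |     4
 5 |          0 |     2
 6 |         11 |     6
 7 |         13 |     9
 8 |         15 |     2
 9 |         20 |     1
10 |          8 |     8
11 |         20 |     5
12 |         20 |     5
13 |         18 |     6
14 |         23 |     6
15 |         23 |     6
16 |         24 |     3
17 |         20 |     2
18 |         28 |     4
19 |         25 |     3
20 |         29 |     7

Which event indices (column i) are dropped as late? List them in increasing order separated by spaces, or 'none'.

i=0 t=1 v=5: → [0,9); WM=−∞
i=1 t=2 v=4: → [0,9); WM=−∞
i=2 t=3 v=1: → [0,9); WM=−∞
i=3 t=8 v=9: → [0,9); WM=7
i=4 t=9 v=4: → [9,18); WM=7
i=5 t=0 v=2: DROP (t<7-2); WM=7
i=6 t=11 v=6: → [9,18); WM=7
i=7 t=13 v=9: → [9,18); WM=12; [0,9) fires=4
i=8 t=15 v=2: → [9,18); WM=12
i=9 t=20 v=1: → [18,27); WM=12
i=10 t=8 v=8: DROP (t<12-2); WM=12
i=11 t=20 v=5: → [18,27); WM=19; [9,18) fires=4
i=12 t=20 v=5: → [18,27); WM=19
i=13 t=18 v=6: → [18,27); WM=19
i=14 t=23 v=6: → [18,27); WM=19
i=15 t=23 v=6: → [18,27); WM=22
i=16 t=24 v=3: → [18,27); WM=22
i=17 t=20 v=2: → [18,27); WM=22
i=18 t=28 v=4: → [27,36); WM=22
i=19 t=25 v=3: → [18,27); WM=27; [18,27) fires=9
i=20 t=29 v=7: → [27,36); WM=27

5 10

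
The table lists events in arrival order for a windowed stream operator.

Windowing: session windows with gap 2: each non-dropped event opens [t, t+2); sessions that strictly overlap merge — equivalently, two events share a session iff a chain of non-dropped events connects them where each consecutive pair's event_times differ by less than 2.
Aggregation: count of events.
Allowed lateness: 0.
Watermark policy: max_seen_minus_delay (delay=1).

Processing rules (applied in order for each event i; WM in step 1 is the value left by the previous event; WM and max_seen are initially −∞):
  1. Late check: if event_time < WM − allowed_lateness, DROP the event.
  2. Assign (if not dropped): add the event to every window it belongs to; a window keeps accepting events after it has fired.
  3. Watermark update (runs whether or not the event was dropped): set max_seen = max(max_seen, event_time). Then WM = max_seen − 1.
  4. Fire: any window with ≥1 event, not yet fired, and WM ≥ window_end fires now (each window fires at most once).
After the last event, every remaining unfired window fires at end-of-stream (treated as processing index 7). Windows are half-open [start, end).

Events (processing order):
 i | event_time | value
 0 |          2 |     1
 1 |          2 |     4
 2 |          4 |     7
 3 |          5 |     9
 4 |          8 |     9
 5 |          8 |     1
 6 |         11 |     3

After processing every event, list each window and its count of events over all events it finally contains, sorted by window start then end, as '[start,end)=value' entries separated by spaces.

[2,4)=2 [4,7)=2 [8,10)=2 [11,13)=1

i=0 t=2 v=1: → [2,4); WM=1
i=1 t=2 v=4: → [2,4); WM=1
i=2 t=4 v=7: → [4,6); WM=3
i=3 t=5 v=9: → [4,7); WM=4
i=4 t=8 v=9: → [8,10); WM=7
i=5 t=8 v=1: → [8,10); WM=7
i=6 t=11 v=3: → [11,13); WM=10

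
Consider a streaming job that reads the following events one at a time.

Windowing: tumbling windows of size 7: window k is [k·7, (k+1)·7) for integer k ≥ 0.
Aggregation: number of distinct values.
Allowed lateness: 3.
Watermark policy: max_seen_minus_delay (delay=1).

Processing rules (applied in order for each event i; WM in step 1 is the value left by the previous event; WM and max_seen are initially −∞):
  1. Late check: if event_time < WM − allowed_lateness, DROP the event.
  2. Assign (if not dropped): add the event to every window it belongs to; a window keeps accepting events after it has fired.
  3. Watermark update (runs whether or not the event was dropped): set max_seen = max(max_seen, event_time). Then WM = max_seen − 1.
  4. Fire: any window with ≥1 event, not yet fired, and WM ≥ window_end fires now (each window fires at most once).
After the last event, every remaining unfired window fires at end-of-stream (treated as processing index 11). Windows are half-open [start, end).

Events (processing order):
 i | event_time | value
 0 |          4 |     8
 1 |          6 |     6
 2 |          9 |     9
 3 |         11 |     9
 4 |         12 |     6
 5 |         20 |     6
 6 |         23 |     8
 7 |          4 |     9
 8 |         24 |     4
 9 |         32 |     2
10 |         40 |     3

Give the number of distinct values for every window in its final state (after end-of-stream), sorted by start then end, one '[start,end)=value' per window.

[0,7)=2 [7,14)=2 [14,21)=1 [21,28)=2 [28,35)=1 [35,42)=1

i=0 t=4 v=8: → [0,7); WM=3
i=1 t=6 v=6: → [0,7); WM=5
i=2 t=9 v=9: → [7,14); WM=8; [0,7) fires=2
i=3 t=11 v=9: → [7,14); WM=10
i=4 t=12 v=6: → [7,14); WM=11
i=5 t=20 v=6: → [14,21); WM=19; [7,14) fires=2
i=6 t=23 v=8: → [21,28); WM=22; [14,21) fires=1
i=7 t=4 v=9: DROP (t<22-3); WM=22
i=8 t=24 v=4: → [21,28); WM=23
i=9 t=32 v=2: → [28,35); WM=31; [21,28) fires=2
i=10 t=40 v=3: → [35,42); WM=39; [28,35) fires=1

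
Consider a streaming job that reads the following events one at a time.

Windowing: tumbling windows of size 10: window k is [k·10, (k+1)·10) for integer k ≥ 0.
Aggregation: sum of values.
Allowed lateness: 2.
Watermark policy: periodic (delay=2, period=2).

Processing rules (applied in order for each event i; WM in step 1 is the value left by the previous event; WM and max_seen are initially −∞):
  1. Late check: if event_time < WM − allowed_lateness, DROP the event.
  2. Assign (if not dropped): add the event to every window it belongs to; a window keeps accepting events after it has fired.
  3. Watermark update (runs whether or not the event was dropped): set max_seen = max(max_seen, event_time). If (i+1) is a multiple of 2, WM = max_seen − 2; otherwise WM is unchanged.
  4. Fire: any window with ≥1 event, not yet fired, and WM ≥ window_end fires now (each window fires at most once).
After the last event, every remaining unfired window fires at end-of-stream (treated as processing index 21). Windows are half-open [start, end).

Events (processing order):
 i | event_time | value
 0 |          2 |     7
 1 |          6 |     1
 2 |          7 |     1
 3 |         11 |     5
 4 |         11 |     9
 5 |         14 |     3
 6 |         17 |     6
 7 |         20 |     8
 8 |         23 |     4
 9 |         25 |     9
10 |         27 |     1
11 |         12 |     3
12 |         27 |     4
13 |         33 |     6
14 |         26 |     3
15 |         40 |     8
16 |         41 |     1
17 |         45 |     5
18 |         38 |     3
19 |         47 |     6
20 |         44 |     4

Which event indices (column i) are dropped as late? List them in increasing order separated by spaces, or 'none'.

11 14 18

i=0 t=2 v=7: → [0,10); WM=−∞
i=1 t=6 v=1: → [0,10); WM=4
i=2 t=7 v=1: → [0,10); WM=4
i=3 t=11 v=5: → [10,20); WM=9
i=4 t=11 v=9: → [10,20); WM=9
i=5 t=14 v=3: → [10,20); WM=12; [0,10) fires=9
i=6 t=17 v=6: → [10,20); WM=12
i=7 t=20 v=8: → [20,30); WM=18
i=8 t=23 v=4: → [20,30); WM=18
i=9 t=25 v=9: → [20,30); WM=23; [10,20) fires=23
i=10 t=27 v=1: → [20,30); WM=23
i=11 t=12 v=3: DROP (t<23-2); WM=25
i=12 t=27 v=4: → [20,30); WM=25
i=13 t=33 v=6: → [30,40); WM=31; [20,30) fires=26
i=14 t=26 v=3: DROP (t<31-2); WM=31
i=15 t=40 v=8: → [40,50); WM=38
i=16 t=41 v=1: → [40,50); WM=38
i=17 t=45 v=5: → [40,50); WM=43; [30,40) fires=6
i=18 t=38 v=3: DROP (t<43-2); WM=43
i=19 t=47 v=6: → [40,50); WM=45
i=20 t=44 v=4: → [40,50); WM=45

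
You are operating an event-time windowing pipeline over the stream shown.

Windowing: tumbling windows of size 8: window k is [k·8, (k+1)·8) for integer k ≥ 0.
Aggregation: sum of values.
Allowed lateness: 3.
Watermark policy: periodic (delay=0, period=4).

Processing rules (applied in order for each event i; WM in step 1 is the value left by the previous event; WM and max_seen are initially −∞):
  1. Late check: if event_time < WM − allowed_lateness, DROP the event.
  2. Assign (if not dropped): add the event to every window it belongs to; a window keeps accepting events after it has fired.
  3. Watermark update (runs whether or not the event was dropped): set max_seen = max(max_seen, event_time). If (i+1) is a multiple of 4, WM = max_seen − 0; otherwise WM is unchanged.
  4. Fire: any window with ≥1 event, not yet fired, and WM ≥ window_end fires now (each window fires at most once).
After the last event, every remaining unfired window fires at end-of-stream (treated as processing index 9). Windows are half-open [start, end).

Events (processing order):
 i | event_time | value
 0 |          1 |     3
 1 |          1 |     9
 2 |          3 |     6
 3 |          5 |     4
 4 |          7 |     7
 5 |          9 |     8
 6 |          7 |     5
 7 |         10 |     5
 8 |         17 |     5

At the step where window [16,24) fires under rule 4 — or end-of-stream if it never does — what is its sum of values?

i=0 t=1 v=3: → [0,8); WM=−∞
i=1 t=1 v=9: → [0,8); WM=−∞
i=2 t=3 v=6: → [0,8); WM=−∞
i=3 t=5 v=4: → [0,8); WM=5
i=4 t=7 v=7: → [0,8); WM=5
i=5 t=9 v=8: → [8,16); WM=5
i=6 t=7 v=5: → [0,8); WM=5
i=7 t=10 v=5: → [8,16); WM=10; [0,8) fires=34
i=8 t=17 v=5: → [16,24); WM=10

5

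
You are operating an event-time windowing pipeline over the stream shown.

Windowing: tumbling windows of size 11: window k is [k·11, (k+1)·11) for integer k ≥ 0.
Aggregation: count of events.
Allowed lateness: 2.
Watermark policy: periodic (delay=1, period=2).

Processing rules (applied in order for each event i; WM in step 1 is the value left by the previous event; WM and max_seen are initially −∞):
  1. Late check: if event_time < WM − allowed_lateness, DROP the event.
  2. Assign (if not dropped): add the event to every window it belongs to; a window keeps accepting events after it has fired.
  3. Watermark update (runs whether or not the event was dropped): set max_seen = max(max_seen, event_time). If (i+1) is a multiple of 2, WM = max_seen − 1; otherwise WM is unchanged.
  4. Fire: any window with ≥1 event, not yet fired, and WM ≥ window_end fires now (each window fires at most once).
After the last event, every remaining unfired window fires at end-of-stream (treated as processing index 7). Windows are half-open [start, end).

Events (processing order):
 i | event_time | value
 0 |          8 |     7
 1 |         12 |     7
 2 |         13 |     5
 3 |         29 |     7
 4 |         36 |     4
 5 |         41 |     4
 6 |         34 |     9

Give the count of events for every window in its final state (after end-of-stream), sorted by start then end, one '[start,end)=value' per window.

[0,11)=1 [11,22)=2 [22,33)=1 [33,44)=2

i=0 t=8 v=7: → [0,11); WM=−∞
i=1 t=12 v=7: → [11,22); WM=11; [0,11) fires=1
i=2 t=13 v=5: → [11,22); WM=11
i=3 t=29 v=7: → [22,33); WM=28; [11,22) fires=2
i=4 t=36 v=4: → [33,44); WM=28
i=5 t=41 v=4: → [33,44); WM=40; [22,33) fires=1
i=6 t=34 v=9: DROP (t<40-2); WM=40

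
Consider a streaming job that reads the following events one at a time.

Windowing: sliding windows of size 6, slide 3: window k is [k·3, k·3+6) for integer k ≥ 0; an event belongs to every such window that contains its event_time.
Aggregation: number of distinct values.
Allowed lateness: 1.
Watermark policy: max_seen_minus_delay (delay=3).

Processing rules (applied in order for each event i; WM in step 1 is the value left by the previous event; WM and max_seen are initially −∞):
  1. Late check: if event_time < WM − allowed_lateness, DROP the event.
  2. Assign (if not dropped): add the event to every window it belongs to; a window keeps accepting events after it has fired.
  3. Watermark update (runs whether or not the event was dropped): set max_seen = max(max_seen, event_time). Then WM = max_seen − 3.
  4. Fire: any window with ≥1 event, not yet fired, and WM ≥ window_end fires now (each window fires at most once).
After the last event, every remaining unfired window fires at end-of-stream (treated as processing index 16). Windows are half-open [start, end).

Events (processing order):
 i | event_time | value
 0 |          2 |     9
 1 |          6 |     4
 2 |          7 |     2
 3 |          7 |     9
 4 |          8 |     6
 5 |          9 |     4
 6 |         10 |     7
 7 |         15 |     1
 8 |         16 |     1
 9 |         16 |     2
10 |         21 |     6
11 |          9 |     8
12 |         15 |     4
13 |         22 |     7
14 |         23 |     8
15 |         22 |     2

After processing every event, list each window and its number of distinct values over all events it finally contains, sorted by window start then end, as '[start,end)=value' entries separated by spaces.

i=0 t=2 v=9: → [0,6); WM=-1
i=1 t=6 v=4: → [6,12),[3,9); WM=3
i=2 t=7 v=2: → [6,12),[3,9); WM=4
i=3 t=7 v=9: → [6,12),[3,9); WM=4
i=4 t=8 v=6: → [6,12),[3,9); WM=5
i=5 t=9 v=4: → [9,15),[6,12); WM=6; [0,6) fires=1
i=6 t=10 v=7: → [9,15),[6,12); WM=7
i=7 t=15 v=1: → [15,21),[12,18); WM=12; [3,9) fires=4 [6,12) fires=5
i=8 t=16 v=1: → [15,21),[12,18); WM=13
i=9 t=16 v=2: → [15,21),[12,18); WM=13
i=10 t=21 v=6: → [21,27),[18,24); WM=18; [9,15) fires=2 [12,18) fires=2
i=11 t=9 v=8: DROP (t<18-1); WM=18
i=12 t=15 v=4: DROP (t<18-1); WM=18
i=13 t=22 v=7: → [21,27),[18,24); WM=19
i=14 t=23 v=8: → [21,27),[18,24); WM=20
i=15 t=22 v=2: → [21,27),[18,24); WM=20

[0,6)=1 [3,9)=4 [6,12)=5 [9,15)=2 [12,18)=2 [15,21)=2 [18,24)=4 [21,27)=4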